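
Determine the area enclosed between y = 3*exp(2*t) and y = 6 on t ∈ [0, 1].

-21/2 + 6*log(2) + 3*exp(2)/2

The difference (3*exp(2*t)) - (6) = 3*exp(2*t) - 6 changes sign at t = log(2)/2 inside [0, 1], so split the integral there.
∫[0,log(2)/2] (3*exp(2*t) - 6) dt = 3/2 - log(8); the area of that piece is -3/2 + log(8).
∫[log(2)/2,1] (3*exp(2*t) - 6) dt = -9 + 3*log(2) + 3*exp(2)/2.
Total area = (-3/2 + log(8)) + (-9 + 3*log(2) + 3*exp(2)/2) = -21/2 + 6*log(2) + 3*exp(2)/2.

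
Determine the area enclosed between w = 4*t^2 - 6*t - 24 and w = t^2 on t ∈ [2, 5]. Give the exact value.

The difference (4*t^2 - 6*t - 24) - (t^2) = 3*t^2 - 6*t - 24 changes sign at t = 4 inside [2, 5], so split the integral there.
∫[2,4] (3*t^2 - 6*t - 24) dt = -28; the area of that piece is 28.
∫[4,5] (3*t^2 - 6*t - 24) dt = 10.
Total area = 28 + 10 = 38.

38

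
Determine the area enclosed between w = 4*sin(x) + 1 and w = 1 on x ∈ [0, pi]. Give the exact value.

8

On [0, pi], (4*sin(x) + 1) - (1) = 4*sin(x) is ≥ 0 throughout, so the area is a single integral of |4*sin(x)|.
∫[0,pi] (4*sin(x)) dx = 8.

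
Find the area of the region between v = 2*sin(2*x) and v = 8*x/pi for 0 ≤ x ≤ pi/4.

On [0, pi/4], (2*sin(2*x)) - (8*x/pi) = -8*x/pi + 2*sin(2*x) is ≥ 0 throughout, so the area is a single integral of |-8*x/pi + 2*sin(2*x)|.
∫[0,pi/4] (-8*x/pi + 2*sin(2*x)) dx = 1 - pi/4.

1 - pi/4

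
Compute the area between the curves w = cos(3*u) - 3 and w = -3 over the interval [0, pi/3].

The difference (cos(3*u) - 3) - (-3) = cos(3*u) changes sign at u = pi/6 inside [0, pi/3], so split the integral there.
∫[0,pi/6] (cos(3*u)) du = 1/3.
∫[pi/6,pi/3] (cos(3*u)) du = -1/3; the area of that piece is 1/3.
Total area = 1/3 + 1/3 = 2/3.

2/3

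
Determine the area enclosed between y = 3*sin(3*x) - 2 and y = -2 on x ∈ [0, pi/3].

2

On [0, pi/3], (3*sin(3*x) - 2) - (-2) = 3*sin(3*x) is ≥ 0 throughout, so the area is a single integral of |3*sin(3*x)|.
∫[0,pi/3] (3*sin(3*x)) dx = 2.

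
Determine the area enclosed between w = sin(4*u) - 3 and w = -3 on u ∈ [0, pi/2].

The difference (sin(4*u) - 3) - (-3) = sin(4*u) changes sign at u = pi/4 inside [0, pi/2], so split the integral there.
∫[0,pi/4] (sin(4*u)) du = 1/2.
∫[pi/4,pi/2] (sin(4*u)) du = -1/2; the area of that piece is 1/2.
Total area = 1/2 + 1/2 = 1.

1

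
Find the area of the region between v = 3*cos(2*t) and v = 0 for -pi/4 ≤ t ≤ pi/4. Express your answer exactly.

On [-pi/4, pi/4], (3*cos(2*t)) - (0) = 3*cos(2*t) is ≥ 0 throughout, so the area is a single integral of |3*cos(2*t)|.
∫[-pi/4,pi/4] (3*cos(2*t)) dt = 3.

3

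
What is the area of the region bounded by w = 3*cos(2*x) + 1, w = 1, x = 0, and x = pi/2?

3

The difference (3*cos(2*x) + 1) - (1) = 3*cos(2*x) changes sign at x = pi/4 inside [0, pi/2], so split the integral there.
∫[0,pi/4] (3*cos(2*x)) dx = 3/2.
∫[pi/4,pi/2] (3*cos(2*x)) dx = -3/2; the area of that piece is 3/2.
Total area = 3/2 + 3/2 = 3.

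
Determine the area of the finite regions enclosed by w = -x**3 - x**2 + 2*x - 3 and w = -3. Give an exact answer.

37/12

Set the curves equal: -x**3 - x**2 + 2*x - 3 = -3, so -x**3 - x**2 + 2*x = 0, which factors as -x*(x - 1)*(x + 2) = 0. The curves meet at x = -2, 0, 1.
On [-2, 0], w = -3 is on top; that piece has area ∫[-2,0] (-(-x**3 - x**2 + 2*x)) dx = 8/3.
On [0, 1], w = -x**3 - x**2 + 2*x - 3 is on top; that piece has area ∫[0,1] (-x**3 - x**2 + 2*x) dx = 5/12.
Total enclosed area = 8/3 + 5/12 = 37/12.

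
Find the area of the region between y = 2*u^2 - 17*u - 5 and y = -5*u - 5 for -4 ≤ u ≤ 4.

The difference (2*u^2 - 17*u - 5) - (-5*u - 5) = 2*u^2 - 12*u changes sign at u = 0 inside [-4, 4], so split the integral there.
∫[-4,0] (2*u^2 - 12*u) du = 416/3.
∫[0,4] (2*u^2 - 12*u) du = -160/3; the area of that piece is 160/3.
Total area = 416/3 + 160/3 = 192.

192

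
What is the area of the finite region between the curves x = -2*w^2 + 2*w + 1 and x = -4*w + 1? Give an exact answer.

9

Both boundary curves give x as a function of w, so integrate with respect to w. Setting them equal: -2*w^2 + 6*w = 0, i.e. -2*w*(w - 3) = 0, so they meet at w = 0, 3.
For w in [0, 3], x = -2*w^2 + 2*w + 1 is on the right; area = ∫[0,3] (-2*w^2 + 6*w) dw = 9.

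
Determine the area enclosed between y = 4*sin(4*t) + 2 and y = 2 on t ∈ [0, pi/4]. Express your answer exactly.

2

On [0, pi/4], (4*sin(4*t) + 2) - (2) = 4*sin(4*t) is ≥ 0 throughout, so the area is a single integral of |4*sin(4*t)|.
∫[0,pi/4] (4*sin(4*t)) dt = 2.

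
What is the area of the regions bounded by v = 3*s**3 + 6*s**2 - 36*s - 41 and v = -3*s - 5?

937/4

Set the curves equal: 3*s**3 + 6*s**2 - 36*s - 41 = -3*s - 5, so 3*s**3 + 6*s**2 - 33*s - 36 = 0, which factors as 3*(s - 3)*(s + 1)*(s + 4) = 0. The curves meet at s = -4, -1, 3.
On [-4, -1], v = 3*s**3 + 6*s**2 - 36*s - 41 is on top; that piece has area ∫[-4,-1] (3*s**3 + 6*s**2 - 33*s - 36) ds = 297/4.
On [-1, 3], v = -3*s - 5 is on top; that piece has area ∫[-1,3] (-(3*s**3 + 6*s**2 - 33*s - 36)) ds = 160.
Total enclosed area = 297/4 + 160 = 937/4.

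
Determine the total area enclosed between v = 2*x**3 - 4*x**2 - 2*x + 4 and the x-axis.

37/6

The curve meets the x-axis where 2*x**3 - 4*x**2 - 2*x + 4 = 0, i.e. 2*(x - 2)*(x - 1)*(x + 1) = 0, at x = -1, 1, 2.
On [-1, 1] the curve lies above the axis; ∫[-1,1] (2*x**3 - 4*x**2 - 2*x + 4) dx = 16/3, giving area 16/3.
On [1, 2] the curve lies below the axis; ∫[1,2] (2*x**3 - 4*x**2 - 2*x + 4) dx = -5/6, giving area 5/6.
Total area = 16/3 + 5/6 = 37/6.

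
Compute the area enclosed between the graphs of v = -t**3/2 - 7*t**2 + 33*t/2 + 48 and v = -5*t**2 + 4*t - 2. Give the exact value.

Set the curves equal: -t**3/2 - 7*t**2 + 33*t/2 + 48 = -5*t**2 + 4*t - 2, so -t**3/2 - 2*t**2 + 25*t/2 + 50 = 0, which factors as -(t - 5)*(t + 4)*(t + 5)/2 = 0. The curves meet at t = -5, -4, 5.
On [-5, -4], v = -5*t**2 + 4*t - 2 is on top; that piece has area ∫[-5,-4] (-(-t**3/2 - 2*t**2 + 25*t/2 + 50)) dt = 19/24.
On [-4, 5], v = -t**3/2 - 7*t**2 + 33*t/2 + 48 is on top; that piece has area ∫[-4,5] (-t**3/2 - 2*t**2 + 25*t/2 + 50) dt = 2673/8.
Total enclosed area = 19/24 + 2673/8 = 4019/12.

4019/12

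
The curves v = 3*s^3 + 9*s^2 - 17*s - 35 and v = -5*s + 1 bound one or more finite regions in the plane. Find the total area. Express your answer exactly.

393/4

Set the curves equal: 3*s^3 + 9*s^2 - 17*s - 35 = -5*s + 1, so 3*s^3 + 9*s^2 - 12*s - 36 = 0, which factors as 3*(s - 2)*(s + 2)*(s + 3) = 0. The curves meet at s = -3, -2, 2.
On [-3, -2], v = 3*s^3 + 9*s^2 - 17*s - 35 is on top; that piece has area ∫[-3,-2] (3*s^3 + 9*s^2 - 12*s - 36) ds = 9/4.
On [-2, 2], v = -5*s + 1 is on top; that piece has area ∫[-2,2] (-(3*s^3 + 9*s^2 - 12*s - 36)) ds = 96.
Total enclosed area = 9/4 + 96 = 393/4.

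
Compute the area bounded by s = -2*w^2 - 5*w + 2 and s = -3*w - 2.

9

Both boundary curves give s as a function of w, so integrate with respect to w. Setting them equal: -2*w^2 - 2*w + 4 = 0, i.e. -2*(w - 1)*(w + 2) = 0, so they meet at w = -2, 1.
For w in [-2, 1], s = -2*w^2 - 5*w + 2 is on the right; area = ∫[-2,1] (-2*w^2 - 2*w + 4) dw = 9.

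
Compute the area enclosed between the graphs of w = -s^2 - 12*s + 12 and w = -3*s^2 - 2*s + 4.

Set the curves equal: -s^2 - 12*s + 12 = -3*s^2 - 2*s + 4, so 2*s^2 - 10*s + 8 = 0, which factors as 2*(s - 4)*(s - 1) = 0. The curves meet at s = 1, 4.
On [1, 4], w = -3*s^2 - 2*s + 4 is on top; that piece has area ∫[1,4] (-(2*s^2 - 10*s + 8)) ds = 9.

9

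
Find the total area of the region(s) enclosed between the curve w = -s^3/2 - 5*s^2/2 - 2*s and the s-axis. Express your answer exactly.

The curve meets the s-axis where -s^3/2 - 5*s^2/2 - 2*s = 0, i.e. -s*(s + 1)*(s + 4)/2 = 0, at s = -4, -1, 0.
On [-4, -1] the curve lies below the axis; ∫[-4,-1] (-s^3/2 - 5*s^2/2 - 2*s) ds = -45/8, giving area 45/8.
On [-1, 0] the curve lies above the axis; ∫[-1,0] (-s^3/2 - 5*s^2/2 - 2*s) ds = 7/24, giving area 7/24.
Total area = 45/8 + 7/24 = 71/12.

71/12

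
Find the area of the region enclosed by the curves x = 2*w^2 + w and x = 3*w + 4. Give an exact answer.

Both boundary curves give x as a function of w, so integrate with respect to w. Setting them equal: 2*w^2 - 2*w - 4 = 0, i.e. 2*(w - 2)*(w + 1) = 0, so they meet at w = -1, 2.
For w in [-1, 2], x = 2*w^2 + w is on the left; area = ∫[-1,2] (-(2*w^2 - 2*w - 4)) dw = 9.

9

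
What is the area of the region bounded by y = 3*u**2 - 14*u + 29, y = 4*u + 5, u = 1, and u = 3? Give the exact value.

6

The difference (3*u**2 - 14*u + 29) - (4*u + 5) = 3*u**2 - 18*u + 24 changes sign at u = 2 inside [1, 3], so split the integral there.
∫[1,2] (3*u**2 - 18*u + 24) du = 4.
∫[2,3] (3*u**2 - 18*u + 24) du = -2; the area of that piece is 2.
Total area = 4 + 2 = 6.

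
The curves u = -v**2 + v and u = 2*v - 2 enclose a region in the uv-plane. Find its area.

9/2

Both boundary curves give u as a function of v, so integrate with respect to v. Setting them equal: -v**2 - v + 2 = 0, i.e. -(v - 1)*(v + 2) = 0, so they meet at v = -2, 1.
For v in [-2, 1], u = -v**2 + v is on the right; area = ∫[-2,1] (-v**2 - v + 2) dv = 9/2.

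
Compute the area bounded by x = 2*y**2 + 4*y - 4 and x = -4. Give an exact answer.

Both boundary curves give x as a function of y, so integrate with respect to y. Setting them equal: 2*y**2 + 4*y = 0, i.e. 2*y*(y + 2) = 0, so they meet at y = -2, 0.
For y in [-2, 0], x = 2*y**2 + 4*y - 4 is on the left; area = ∫[-2,0] (-(2*y**2 + 4*y)) dy = 8/3.

8/3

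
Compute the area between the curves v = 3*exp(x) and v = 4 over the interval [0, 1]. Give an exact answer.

-9 - 8*log(3) + 3*exp(1) + 16*log(2)

The difference (3*exp(x)) - (4) = 3*exp(x) - 4 changes sign at x = log(4/3) inside [0, 1], so split the integral there.
∫[0,log(4/3)] (3*exp(x) - 4) dx = log(81/256) + 1; the area of that piece is -1 + log(256/81).
∫[log(4/3),1] (3*exp(x) - 4) dx = -8 - 4*log(3) + 8*log(2) + 3*exp(1).
Total area = (-1 + log(256/81)) + (-8 - 4*log(3) + 8*log(2) + 3*exp(1)) = -9 - 8*log(3) + 3*exp(1) + 16*log(2).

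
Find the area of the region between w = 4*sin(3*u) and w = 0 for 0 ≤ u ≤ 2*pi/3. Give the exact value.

16/3

The difference (4*sin(3*u)) - (0) = 4*sin(3*u) changes sign at u = pi/3 inside [0, 2*pi/3], so split the integral there.
∫[0,pi/3] (4*sin(3*u)) du = 8/3.
∫[pi/3,2*pi/3] (4*sin(3*u)) du = -8/3; the area of that piece is 8/3.
Total area = 8/3 + 8/3 = 16/3.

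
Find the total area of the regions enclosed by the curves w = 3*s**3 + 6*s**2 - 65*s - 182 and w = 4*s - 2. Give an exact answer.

Set the curves equal: 3*s**3 + 6*s**2 - 65*s - 182 = 4*s - 2, so 3*s**3 + 6*s**2 - 69*s - 180 = 0, which factors as 3*(s - 5)*(s + 3)*(s + 4) = 0. The curves meet at s = -4, -3, 5.
On [-4, -3], w = 3*s**3 + 6*s**2 - 65*s - 182 is on top; that piece has area ∫[-4,-3] (3*s**3 + 6*s**2 - 69*s - 180) ds = 17/4.
On [-3, 5], w = 4*s - 2 is on top; that piece has area ∫[-3,5] (-(3*s**3 + 6*s**2 - 69*s - 180)) ds = 1280.
Total enclosed area = 17/4 + 1280 = 5137/4.

5137/4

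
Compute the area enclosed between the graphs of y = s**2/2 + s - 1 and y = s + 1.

16/3

Set the curves equal: s**2/2 + s - 1 = s + 1, so s**2/2 - 2 = 0, which factors as (s - 2)*(s + 2)/2 = 0. The curves meet at s = -2, 2.
On [-2, 2], y = s + 1 is on top; that piece has area ∫[-2,2] (-(s**2/2 - 2)) ds = 16/3.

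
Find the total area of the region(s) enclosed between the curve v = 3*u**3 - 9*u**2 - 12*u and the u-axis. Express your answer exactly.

393/4

The curve meets the u-axis where 3*u**3 - 9*u**2 - 12*u = 0, i.e. 3*u*(u - 4)*(u + 1) = 0, at u = -1, 0, 4.
On [-1, 0] the curve lies above the axis; ∫[-1,0] (3*u**3 - 9*u**2 - 12*u) du = 9/4, giving area 9/4.
On [0, 4] the curve lies below the axis; ∫[0,4] (3*u**3 - 9*u**2 - 12*u) du = -96, giving area 96.
Total area = 9/4 + 96 = 393/4.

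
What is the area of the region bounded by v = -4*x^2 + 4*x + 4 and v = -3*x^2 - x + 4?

Set the curves equal: -4*x^2 + 4*x + 4 = -3*x^2 - x + 4, so -x^2 + 5*x = 0, which factors as -x*(x - 5) = 0. The curves meet at x = 0, 5.
On [0, 5], v = -4*x^2 + 4*x + 4 is on top; that piece has area ∫[0,5] (-x^2 + 5*x) dx = 125/6.

125/6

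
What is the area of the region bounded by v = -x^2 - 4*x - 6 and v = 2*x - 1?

32/3

Set the curves equal: -x^2 - 4*x - 6 = 2*x - 1, so -x^2 - 6*x - 5 = 0, which factors as -(x + 1)*(x + 5) = 0. The curves meet at x = -5, -1.
On [-5, -1], v = -x^2 - 4*x - 6 is on top; that piece has area ∫[-5,-1] (-x^2 - 6*x - 5) dx = 32/3.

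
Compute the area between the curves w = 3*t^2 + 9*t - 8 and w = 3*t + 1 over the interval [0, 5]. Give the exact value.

165

The difference (3*t^2 + 9*t - 8) - (3*t + 1) = 3*t^2 + 6*t - 9 changes sign at t = 1 inside [0, 5], so split the integral there.
∫[0,1] (3*t^2 + 6*t - 9) dt = -5; the area of that piece is 5.
∫[1,5] (3*t^2 + 6*t - 9) dt = 160.
Total area = 5 + 160 = 165.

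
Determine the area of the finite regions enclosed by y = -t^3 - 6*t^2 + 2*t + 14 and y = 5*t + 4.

81/2

Set the curves equal: -t^3 - 6*t^2 + 2*t + 14 = 5*t + 4, so -t^3 - 6*t^2 - 3*t + 10 = 0, which factors as -(t - 1)*(t + 2)*(t + 5) = 0. The curves meet at t = -5, -2, 1.
On [-5, -2], y = 5*t + 4 is on top; that piece has area ∫[-5,-2] (-(-t^3 - 6*t^2 - 3*t + 10)) dt = 81/4.
On [-2, 1], y = -t^3 - 6*t^2 + 2*t + 14 is on top; that piece has area ∫[-2,1] (-t^3 - 6*t^2 - 3*t + 10) dt = 81/4.
Total enclosed area = 81/4 + 81/4 = 81/2.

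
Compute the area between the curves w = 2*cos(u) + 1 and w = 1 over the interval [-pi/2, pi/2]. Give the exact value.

On [-pi/2, pi/2], (2*cos(u) + 1) - (1) = 2*cos(u) is ≥ 0 throughout, so the area is a single integral of |2*cos(u)|.
∫[-pi/2,pi/2] (2*cos(u)) du = 4.

4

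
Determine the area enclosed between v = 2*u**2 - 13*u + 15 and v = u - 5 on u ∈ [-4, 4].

The difference (2*u**2 - 13*u + 15) - (u - 5) = 2*u**2 - 14*u + 20 changes sign at u = 2 inside [-4, 4], so split the integral there.
∫[-4,2] (2*u**2 - 14*u + 20) du = 252.
∫[2,4] (2*u**2 - 14*u + 20) du = -20/3; the area of that piece is 20/3.
Total area = 252 + 20/3 = 776/3.

776/3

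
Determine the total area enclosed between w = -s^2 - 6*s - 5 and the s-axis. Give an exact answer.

The curve meets the s-axis where -s^2 - 6*s - 5 = 0, i.e. -(s + 1)*(s + 5) = 0, at s = -5, -1.
On [-5, -1] the curve lies above the axis; ∫[-5,-1] (-s^2 - 6*s - 5) ds = 32/3, giving area 32/3.

32/3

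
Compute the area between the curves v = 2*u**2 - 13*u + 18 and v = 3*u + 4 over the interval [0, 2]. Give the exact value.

The difference (2*u**2 - 13*u + 18) - (3*u + 4) = 2*u**2 - 16*u + 14 changes sign at u = 1 inside [0, 2], so split the integral there.
∫[0,1] (2*u**2 - 16*u + 14) du = 20/3.
∫[1,2] (2*u**2 - 16*u + 14) du = -16/3; the area of that piece is 16/3.
Total area = 20/3 + 16/3 = 12.

12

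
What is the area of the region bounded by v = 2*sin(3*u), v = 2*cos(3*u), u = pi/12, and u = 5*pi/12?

On [pi/12, 5*pi/12], (2*sin(3*u)) - (2*cos(3*u)) = 2*sin(3*u) - 2*cos(3*u) is ≥ 0 throughout, so the area is a single integral of |2*sin(3*u) - 2*cos(3*u)|.
∫[pi/12,5*pi/12] (2*sin(3*u) - 2*cos(3*u)) du = 4*sqrt(2)/3.

4*sqrt(2)/3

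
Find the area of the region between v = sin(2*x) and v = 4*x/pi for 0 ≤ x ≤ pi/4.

On [0, pi/4], (sin(2*x)) - (4*x/pi) = -4*x/pi + sin(2*x) is ≥ 0 throughout, so the area is a single integral of |-4*x/pi + sin(2*x)|.
∫[0,pi/4] (-4*x/pi + sin(2*x)) dx = 1/2 - pi/8.

1/2 - pi/8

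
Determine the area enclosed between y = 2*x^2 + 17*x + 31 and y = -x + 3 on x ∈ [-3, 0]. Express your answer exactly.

The difference (2*x^2 + 17*x + 31) - (-x + 3) = 2*x^2 + 18*x + 28 changes sign at x = -2 inside [-3, 0], so split the integral there.
∫[-3,-2] (2*x^2 + 18*x + 28) dx = -13/3; the area of that piece is 13/3.
∫[-2,0] (2*x^2 + 18*x + 28) dx = 76/3.
Total area = 13/3 + 76/3 = 89/3.

89/3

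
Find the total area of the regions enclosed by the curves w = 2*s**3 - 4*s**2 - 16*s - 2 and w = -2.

296/3

Set the curves equal: 2*s**3 - 4*s**2 - 16*s - 2 = -2, so 2*s**3 - 4*s**2 - 16*s = 0, which factors as 2*s*(s - 4)*(s + 2) = 0. The curves meet at s = -2, 0, 4.
On [-2, 0], w = 2*s**3 - 4*s**2 - 16*s - 2 is on top; that piece has area ∫[-2,0] (2*s**3 - 4*s**2 - 16*s) ds = 40/3.
On [0, 4], w = -2 is on top; that piece has area ∫[0,4] (-(2*s**3 - 4*s**2 - 16*s)) ds = 256/3.
Total enclosed area = 40/3 + 256/3 = 296/3.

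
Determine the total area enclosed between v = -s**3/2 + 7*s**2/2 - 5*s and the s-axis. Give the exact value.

253/24

The curve meets the s-axis where -s**3/2 + 7*s**2/2 - 5*s = 0, i.e. -s*(s - 5)*(s - 2)/2 = 0, at s = 0, 2, 5.
On [0, 2] the curve lies below the axis; ∫[0,2] (-s**3/2 + 7*s**2/2 - 5*s) ds = -8/3, giving area 8/3.
On [2, 5] the curve lies above the axis; ∫[2,5] (-s**3/2 + 7*s**2/2 - 5*s) ds = 63/8, giving area 63/8.
Total area = 8/3 + 63/8 = 253/24.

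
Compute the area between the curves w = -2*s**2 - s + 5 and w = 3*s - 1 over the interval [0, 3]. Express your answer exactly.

The difference (-2*s**2 - s + 5) - (3*s - 1) = -2*s**2 - 4*s + 6 changes sign at s = 1 inside [0, 3], so split the integral there.
∫[0,1] (-2*s**2 - 4*s + 6) ds = 10/3.
∫[1,3] (-2*s**2 - 4*s + 6) ds = -64/3; the area of that piece is 64/3.
Total area = 10/3 + 64/3 = 74/3.

74/3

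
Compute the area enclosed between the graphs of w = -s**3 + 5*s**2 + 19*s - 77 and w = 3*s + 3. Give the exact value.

Set the curves equal: -s**3 + 5*s**2 + 19*s - 77 = 3*s + 3, so -s**3 + 5*s**2 + 16*s - 80 = 0, which factors as -(s - 5)*(s - 4)*(s + 4) = 0. The curves meet at s = -4, 4, 5.
On [-4, 4], w = 3*s + 3 is on top; that piece has area ∫[-4,4] (-(-s**3 + 5*s**2 + 16*s - 80)) ds = 1280/3.
On [4, 5], w = -s**3 + 5*s**2 + 19*s - 77 is on top; that piece has area ∫[4,5] (-s**3 + 5*s**2 + 16*s - 80) ds = 17/12.
Total enclosed area = 1280/3 + 17/12 = 5137/12.

5137/12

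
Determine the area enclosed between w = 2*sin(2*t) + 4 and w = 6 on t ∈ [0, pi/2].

-2 + pi

On [0, pi/2], (2*sin(2*t) + 4) - (6) = 2*sin(2*t) - 2 is ≤ 0 throughout, so the area is a single integral of |2*sin(2*t) - 2|.
∫[0,pi/2] (2*sin(2*t) - 2) dt = 2 - pi; the area of that piece is -2 + pi.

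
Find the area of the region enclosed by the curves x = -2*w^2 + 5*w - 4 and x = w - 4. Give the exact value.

Both boundary curves give x as a function of w, so integrate with respect to w. Setting them equal: -2*w^2 + 4*w = 0, i.e. -2*w*(w - 2) = 0, so they meet at w = 0, 2.
For w in [0, 2], x = -2*w^2 + 5*w - 4 is on the right; area = ∫[0,2] (-2*w^2 + 4*w) dw = 8/3.

8/3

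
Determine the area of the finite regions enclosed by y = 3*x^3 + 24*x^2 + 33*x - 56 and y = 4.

443/2

Set the curves equal: 3*x^3 + 24*x^2 + 33*x - 56 = 4, so 3*x^3 + 24*x^2 + 33*x - 60 = 0, which factors as 3*(x - 1)*(x + 4)*(x + 5) = 0. The curves meet at x = -5, -4, 1.
On [-5, -4], y = 3*x^3 + 24*x^2 + 33*x - 56 is on top; that piece has area ∫[-5,-4] (3*x^3 + 24*x^2 + 33*x - 60) dx = 11/4.
On [-4, 1], y = 4 is on top; that piece has area ∫[-4,1] (-(3*x^3 + 24*x^2 + 33*x - 60)) dx = 875/4.
Total enclosed area = 11/4 + 875/4 = 443/2.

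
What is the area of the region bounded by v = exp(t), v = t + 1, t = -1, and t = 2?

On [-1, 2], (exp(t)) - (t + 1) = -t + exp(t) - 1 is ≥ 0 throughout, so the area is a single integral of |-t + exp(t) - 1|.
∫[-1,2] (-t + exp(t) - 1) dt = -9/2 - exp(-1) + exp(2).

-9/2 - exp(-1) + exp(2)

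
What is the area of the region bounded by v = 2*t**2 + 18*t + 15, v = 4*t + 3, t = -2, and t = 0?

10

The difference (2*t**2 + 18*t + 15) - (4*t + 3) = 2*t**2 + 14*t + 12 changes sign at t = -1 inside [-2, 0], so split the integral there.
∫[-2,-1] (2*t**2 + 14*t + 12) dt = -13/3; the area of that piece is 13/3.
∫[-1,0] (2*t**2 + 14*t + 12) dt = 17/3.
Total area = 13/3 + 17/3 = 10.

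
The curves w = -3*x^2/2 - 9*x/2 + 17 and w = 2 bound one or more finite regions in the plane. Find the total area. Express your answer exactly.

343/4

Set the curves equal: -3*x^2/2 - 9*x/2 + 17 = 2, so -3*x^2/2 - 9*x/2 + 15 = 0, which factors as -3*(x - 2)*(x + 5)/2 = 0. The curves meet at x = -5, 2.
On [-5, 2], w = -3*x^2/2 - 9*x/2 + 17 is on top; that piece has area ∫[-5,2] (-3*x^2/2 - 9*x/2 + 15) dx = 343/4.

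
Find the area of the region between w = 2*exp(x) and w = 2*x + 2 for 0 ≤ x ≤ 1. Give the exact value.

-5 + 2*exp(1)

On [0, 1], (2*exp(x)) - (2*x + 2) = -2*x + 2*exp(x) - 2 is ≥ 0 throughout, so the area is a single integral of |-2*x + 2*exp(x) - 2|.
∫[0,1] (-2*x + 2*exp(x) - 2) dx = -5 + 2*exp(1).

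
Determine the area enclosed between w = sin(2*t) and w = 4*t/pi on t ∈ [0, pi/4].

1/2 - pi/8

On [0, pi/4], (sin(2*t)) - (4*t/pi) = -4*t/pi + sin(2*t) is ≥ 0 throughout, so the area is a single integral of |-4*t/pi + sin(2*t)|.
∫[0,pi/4] (-4*t/pi + sin(2*t)) dt = 1/2 - pi/8.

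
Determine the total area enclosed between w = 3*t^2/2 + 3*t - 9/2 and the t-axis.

The curve meets the t-axis where 3*t^2/2 + 3*t - 9/2 = 0, i.e. 3*(t - 1)*(t + 3)/2 = 0, at t = -3, 1.
On [-3, 1] the curve lies below the axis; ∫[-3,1] (3*t^2/2 + 3*t - 9/2) dt = -16, giving area 16.

16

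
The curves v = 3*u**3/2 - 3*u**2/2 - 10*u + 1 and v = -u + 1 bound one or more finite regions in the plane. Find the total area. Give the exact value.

Set the curves equal: 3*u**3/2 - 3*u**2/2 - 10*u + 1 = -u + 1, so 3*u**3/2 - 3*u**2/2 - 9*u = 0, which factors as 3*u*(u - 3)*(u + 2)/2 = 0. The curves meet at u = -2, 0, 3.
On [-2, 0], v = 3*u**3/2 - 3*u**2/2 - 10*u + 1 is on top; that piece has area ∫[-2,0] (3*u**3/2 - 3*u**2/2 - 9*u) du = 8.
On [0, 3], v = -u + 1 is on top; that piece has area ∫[0,3] (-(3*u**3/2 - 3*u**2/2 - 9*u)) du = 189/8.
Total enclosed area = 8 + 189/8 = 253/8.

253/8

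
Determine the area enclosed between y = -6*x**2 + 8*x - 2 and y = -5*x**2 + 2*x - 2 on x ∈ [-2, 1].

The difference (-6*x**2 + 8*x - 2) - (-5*x**2 + 2*x - 2) = -x**2 + 6*x changes sign at x = 0 inside [-2, 1], so split the integral there.
∫[-2,0] (-x**2 + 6*x) dx = -44/3; the area of that piece is 44/3.
∫[0,1] (-x**2 + 6*x) dx = 8/3.
Total area = 44/3 + 8/3 = 52/3.

52/3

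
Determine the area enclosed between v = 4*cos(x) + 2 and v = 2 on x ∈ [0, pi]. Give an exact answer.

8

The difference (4*cos(x) + 2) - (2) = 4*cos(x) changes sign at x = pi/2 inside [0, pi], so split the integral there.
∫[0,pi/2] (4*cos(x)) dx = 4.
∫[pi/2,pi] (4*cos(x)) dx = -4; the area of that piece is 4.
Total area = 4 + 4 = 8.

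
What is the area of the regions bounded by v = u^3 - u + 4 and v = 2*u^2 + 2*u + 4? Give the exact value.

Set the curves equal: u^3 - u + 4 = 2*u^2 + 2*u + 4, so u^3 - 2*u^2 - 3*u = 0, which factors as u*(u - 3)*(u + 1) = 0. The curves meet at u = -1, 0, 3.
On [-1, 0], v = u^3 - u + 4 is on top; that piece has area ∫[-1,0] (u^3 - 2*u^2 - 3*u) du = 7/12.
On [0, 3], v = 2*u^2 + 2*u + 4 is on top; that piece has area ∫[0,3] (-(u^3 - 2*u^2 - 3*u)) du = 45/4.
Total enclosed area = 7/12 + 45/4 = 71/6.

71/6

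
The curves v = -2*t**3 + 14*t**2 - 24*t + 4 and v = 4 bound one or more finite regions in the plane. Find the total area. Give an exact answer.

Set the curves equal: -2*t**3 + 14*t**2 - 24*t + 4 = 4, so -2*t**3 + 14*t**2 - 24*t = 0, which factors as -2*t*(t - 4)*(t - 3) = 0. The curves meet at t = 0, 3, 4.
On [0, 3], v = 4 is on top; that piece has area ∫[0,3] (-(-2*t**3 + 14*t**2 - 24*t)) dt = 45/2.
On [3, 4], v = -2*t**3 + 14*t**2 - 24*t + 4 is on top; that piece has area ∫[3,4] (-2*t**3 + 14*t**2 - 24*t) dt = 7/6.
Total enclosed area = 45/2 + 7/6 = 71/3.

71/3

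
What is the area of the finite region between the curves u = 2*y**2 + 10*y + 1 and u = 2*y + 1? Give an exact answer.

64/3

Both boundary curves give u as a function of y, so integrate with respect to y. Setting them equal: 2*y**2 + 8*y = 0, i.e. 2*y*(y + 4) = 0, so they meet at y = -4, 0.
For y in [-4, 0], u = 2*y**2 + 10*y + 1 is on the left; area = ∫[-4,0] (-(2*y**2 + 8*y)) dy = 64/3.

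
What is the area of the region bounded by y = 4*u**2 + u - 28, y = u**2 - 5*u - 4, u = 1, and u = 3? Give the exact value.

18

The difference (4*u**2 + u - 28) - (u**2 - 5*u - 4) = 3*u**2 + 6*u - 24 changes sign at u = 2 inside [1, 3], so split the integral there.
∫[1,2] (3*u**2 + 6*u - 24) du = -8; the area of that piece is 8.
∫[2,3] (3*u**2 + 6*u - 24) du = 10.
Total area = 8 + 10 = 18.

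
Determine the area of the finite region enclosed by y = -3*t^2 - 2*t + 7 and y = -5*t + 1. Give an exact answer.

Set the curves equal: -3*t^2 - 2*t + 7 = -5*t + 1, so -3*t^2 + 3*t + 6 = 0, which factors as -3*(t - 2)*(t + 1) = 0. The curves meet at t = -1, 2.
On [-1, 2], y = -3*t^2 - 2*t + 7 is on top; that piece has area ∫[-1,2] (-3*t^2 + 3*t + 6) dt = 27/2.

27/2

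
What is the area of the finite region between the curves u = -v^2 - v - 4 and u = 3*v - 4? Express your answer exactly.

32/3

Both boundary curves give u as a function of v, so integrate with respect to v. Setting them equal: -v^2 - 4*v = 0, i.e. -v*(v + 4) = 0, so they meet at v = -4, 0.
For v in [-4, 0], u = -v^2 - v - 4 is on the right; area = ∫[-4,0] (-v^2 - 4*v) dv = 32/3.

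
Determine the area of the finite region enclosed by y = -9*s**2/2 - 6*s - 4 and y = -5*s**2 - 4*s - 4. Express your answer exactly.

Set the curves equal: -9*s**2/2 - 6*s - 4 = -5*s**2 - 4*s - 4, so s**2/2 - 2*s = 0, which factors as s*(s - 4)/2 = 0. The curves meet at s = 0, 4.
On [0, 4], y = -5*s**2 - 4*s - 4 is on top; that piece has area ∫[0,4] (-(s**2/2 - 2*s)) ds = 16/3.

16/3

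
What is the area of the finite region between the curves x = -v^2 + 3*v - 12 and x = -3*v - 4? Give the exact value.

4/3

Both boundary curves give x as a function of v, so integrate with respect to v. Setting them equal: -v^2 + 6*v - 8 = 0, i.e. -(v - 4)*(v - 2) = 0, so they meet at v = 2, 4.
For v in [2, 4], x = -v^2 + 3*v - 12 is on the right; area = ∫[2,4] (-v^2 + 6*v - 8) dv = 4/3.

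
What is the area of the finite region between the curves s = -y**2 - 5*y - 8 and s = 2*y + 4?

Both boundary curves give s as a function of y, so integrate with respect to y. Setting them equal: -y**2 - 7*y - 12 = 0, i.e. -(y + 3)*(y + 4) = 0, so they meet at y = -4, -3.
For y in [-4, -3], s = -y**2 - 5*y - 8 is on the right; area = ∫[-4,-3] (-y**2 - 7*y - 12) dy = 1/6.

1/6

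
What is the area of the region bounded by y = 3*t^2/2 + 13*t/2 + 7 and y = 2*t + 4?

Set the curves equal: 3*t^2/2 + 13*t/2 + 7 = 2*t + 4, so 3*t^2/2 + 9*t/2 + 3 = 0, which factors as 3*(t + 1)*(t + 2)/2 = 0. The curves meet at t = -2, -1.
On [-2, -1], y = 2*t + 4 is on top; that piece has area ∫[-2,-1] (-(3*t^2/2 + 9*t/2 + 3)) dt = 1/4.

1/4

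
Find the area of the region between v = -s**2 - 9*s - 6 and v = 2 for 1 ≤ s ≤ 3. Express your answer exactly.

On [1, 3], (-s**2 - 9*s - 6) - (2) = -s**2 - 9*s - 8 is ≤ 0 throughout, so the area is a single integral of |-s**2 - 9*s - 8|.
∫[1,3] (-s**2 - 9*s - 8) ds = -182/3; the area of that piece is 182/3.

182/3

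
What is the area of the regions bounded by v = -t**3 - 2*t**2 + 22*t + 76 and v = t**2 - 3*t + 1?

524

Set the curves equal: -t**3 - 2*t**2 + 22*t + 76 = t**2 - 3*t + 1, so -t**3 - 3*t**2 + 25*t + 75 = 0, which factors as -(t - 5)*(t + 3)*(t + 5) = 0. The curves meet at t = -5, -3, 5.
On [-5, -3], v = t**2 - 3*t + 1 is on top; that piece has area ∫[-5,-3] (-(-t**3 - 3*t**2 + 25*t + 75)) dt = 12.
On [-3, 5], v = -t**3 - 2*t**2 + 22*t + 76 is on top; that piece has area ∫[-3,5] (-t**3 - 3*t**2 + 25*t + 75) dt = 512.
Total enclosed area = 12 + 512 = 524.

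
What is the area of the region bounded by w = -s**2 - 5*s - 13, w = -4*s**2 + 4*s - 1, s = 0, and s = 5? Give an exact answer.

129/2

The difference (-s**2 - 5*s - 13) - (-4*s**2 + 4*s - 1) = 3*s**2 - 9*s - 12 changes sign at s = 4 inside [0, 5], so split the integral there.
∫[0,4] (3*s**2 - 9*s - 12) ds = -56; the area of that piece is 56.
∫[4,5] (3*s**2 - 9*s - 12) ds = 17/2.
Total area = 56 + 17/2 = 129/2.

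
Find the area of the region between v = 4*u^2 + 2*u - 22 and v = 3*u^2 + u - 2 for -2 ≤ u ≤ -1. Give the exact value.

On [-2, -1], (4*u^2 + 2*u - 22) - (3*u^2 + u - 2) = u^2 + u - 20 is ≤ 0 throughout, so the area is a single integral of |u^2 + u - 20|.
∫[-2,-1] (u^2 + u - 20) du = -115/6; the area of that piece is 115/6.

115/6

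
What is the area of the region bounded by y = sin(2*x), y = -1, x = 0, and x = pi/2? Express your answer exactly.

1 + pi/2

On [0, pi/2], (sin(2*x)) - (-1) = sin(2*x) + 1 is ≥ 0 throughout, so the area is a single integral of |sin(2*x) + 1|.
∫[0,pi/2] (sin(2*x) + 1) dx = 1 + pi/2.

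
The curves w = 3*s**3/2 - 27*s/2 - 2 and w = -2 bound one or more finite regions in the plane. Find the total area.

Set the curves equal: 3*s**3/2 - 27*s/2 - 2 = -2, so 3*s**3/2 - 27*s/2 = 0, which factors as 3*s*(s - 3)*(s + 3)/2 = 0. The curves meet at s = -3, 0, 3.
On [-3, 0], w = 3*s**3/2 - 27*s/2 - 2 is on top; that piece has area ∫[-3,0] (3*s**3/2 - 27*s/2) ds = 243/8.
On [0, 3], w = -2 is on top; that piece has area ∫[0,3] (-(3*s**3/2 - 27*s/2)) ds = 243/8.
Total enclosed area = 243/8 + 243/8 = 243/4.

243/4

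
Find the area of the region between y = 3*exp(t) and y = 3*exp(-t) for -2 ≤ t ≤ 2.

-12 + 6*exp(-2) + 6*exp(2)

The difference (3*exp(t)) - (3*exp(-t)) = 3*exp(t) - 3*exp(-t) changes sign at t = 0 inside [-2, 2], so split the integral there.
∫[-2,0] (3*exp(t) - 3*exp(-t)) dt = -3*exp(2) - 3*exp(-2) + 6; the area of that piece is -6 + 3*exp(-2) + 3*exp(2).
∫[0,2] (3*exp(t) - 3*exp(-t)) dt = -6 + 3*exp(-2) + 3*exp(2).
Total area = (-6 + 3*exp(-2) + 3*exp(2)) + (-6 + 3*exp(-2) + 3*exp(2)) = -12 + 6*exp(-2) + 6*exp(2).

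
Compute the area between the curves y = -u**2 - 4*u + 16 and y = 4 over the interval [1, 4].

67/3

The difference (-u**2 - 4*u + 16) - (4) = -u**2 - 4*u + 12 changes sign at u = 2 inside [1, 4], so split the integral there.
∫[1,2] (-u**2 - 4*u + 12) du = 11/3.
∫[2,4] (-u**2 - 4*u + 12) du = -56/3; the area of that piece is 56/3.
Total area = 11/3 + 56/3 = 67/3.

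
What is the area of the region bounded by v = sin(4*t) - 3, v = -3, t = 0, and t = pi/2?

1

The difference (sin(4*t) - 3) - (-3) = sin(4*t) changes sign at t = pi/4 inside [0, pi/2], so split the integral there.
∫[0,pi/4] (sin(4*t)) dt = 1/2.
∫[pi/4,pi/2] (sin(4*t)) dt = -1/2; the area of that piece is 1/2.
Total area = 1/2 + 1/2 = 1.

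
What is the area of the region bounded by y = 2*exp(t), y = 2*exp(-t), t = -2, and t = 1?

-8 + 2*exp(-2) + 2*exp(-1) + 2*exp(1) + 2*exp(2)

The difference (2*exp(t)) - (2*exp(-t)) = 2*exp(t) - 2*exp(-t) changes sign at t = 0 inside [-2, 1], so split the integral there.
∫[-2,0] (2*exp(t) - 2*exp(-t)) dt = -2*exp(2) - 2*exp(-2) + 4; the area of that piece is -4 + 2*exp(-2) + 2*exp(2).
∫[0,1] (2*exp(t) - 2*exp(-t)) dt = -4 + 2*exp(-1) + 2*exp(1).
Total area = (-4 + 2*exp(-2) + 2*exp(2)) + (-4 + 2*exp(-1) + 2*exp(1)) = -8 + 2*exp(-2) + 2*exp(-1) + 2*exp(1) + 2*exp(2).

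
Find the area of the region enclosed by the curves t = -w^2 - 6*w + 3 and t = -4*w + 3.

4/3

Both boundary curves give t as a function of w, so integrate with respect to w. Setting them equal: -w^2 - 2*w = 0, i.e. -w*(w + 2) = 0, so they meet at w = -2, 0.
For w in [-2, 0], t = -w^2 - 6*w + 3 is on the right; area = ∫[-2,0] (-w^2 - 2*w) dw = 4/3.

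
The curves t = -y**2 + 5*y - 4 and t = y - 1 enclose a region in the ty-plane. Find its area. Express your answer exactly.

Both boundary curves give t as a function of y, so integrate with respect to y. Setting them equal: -y**2 + 4*y - 3 = 0, i.e. -(y - 3)*(y - 1) = 0, so they meet at y = 1, 3.
For y in [1, 3], t = -y**2 + 5*y - 4 is on the right; area = ∫[1,3] (-y**2 + 4*y - 3) dy = 4/3.

4/3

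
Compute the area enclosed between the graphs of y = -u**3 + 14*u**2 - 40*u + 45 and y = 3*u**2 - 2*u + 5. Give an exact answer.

37/12

Set the curves equal: -u**3 + 14*u**2 - 40*u + 45 = 3*u**2 - 2*u + 5, so -u**3 + 11*u**2 - 38*u + 40 = 0, which factors as -(u - 5)*(u - 4)*(u - 2) = 0. The curves meet at u = 2, 4, 5.
On [2, 4], y = 3*u**2 - 2*u + 5 is on top; that piece has area ∫[2,4] (-(-u**3 + 11*u**2 - 38*u + 40)) du = 8/3.
On [4, 5], y = -u**3 + 14*u**2 - 40*u + 45 is on top; that piece has area ∫[4,5] (-u**3 + 11*u**2 - 38*u + 40) du = 5/12.
Total enclosed area = 8/3 + 5/12 = 37/12.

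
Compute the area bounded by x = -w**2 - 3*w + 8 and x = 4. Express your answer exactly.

125/6

Both boundary curves give x as a function of w, so integrate with respect to w. Setting them equal: -w**2 - 3*w + 4 = 0, i.e. -(w - 1)*(w + 4) = 0, so they meet at w = -4, 1.
For w in [-4, 1], x = -w**2 - 3*w + 8 is on the right; area = ∫[-4,1] (-w**2 - 3*w + 4) dw = 125/6.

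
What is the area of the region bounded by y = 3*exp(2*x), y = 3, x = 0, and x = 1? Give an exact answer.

On [0, 1], (3*exp(2*x)) - (3) = 3*exp(2*x) - 3 is ≥ 0 throughout, so the area is a single integral of |3*exp(2*x) - 3|.
∫[0,1] (3*exp(2*x) - 3) dx = -9/2 + 3*exp(2)/2.

-9/2 + 3*exp(2)/2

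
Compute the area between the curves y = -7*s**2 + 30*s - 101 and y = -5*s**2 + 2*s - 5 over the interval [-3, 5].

On [-3, 5], (-7*s**2 + 30*s - 101) - (-5*s**2 + 2*s - 5) = -2*s**2 + 28*s - 96 is ≤ 0 throughout, so the area is a single integral of |-2*s**2 + 28*s - 96|.
∫[-3,5] (-2*s**2 + 28*s - 96) ds = -1936/3; the area of that piece is 1936/3.

1936/3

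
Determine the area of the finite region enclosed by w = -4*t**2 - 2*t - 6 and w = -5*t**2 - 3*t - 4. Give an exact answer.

9/2

Set the curves equal: -4*t**2 - 2*t - 6 = -5*t**2 - 3*t - 4, so t**2 + t - 2 = 0, which factors as (t - 1)*(t + 2) = 0. The curves meet at t = -2, 1.
On [-2, 1], w = -5*t**2 - 3*t - 4 is on top; that piece has area ∫[-2,1] (-(t**2 + t - 2)) dt = 9/2.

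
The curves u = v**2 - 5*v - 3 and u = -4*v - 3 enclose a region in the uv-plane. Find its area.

Both boundary curves give u as a function of v, so integrate with respect to v. Setting them equal: v**2 - v = 0, i.e. v*(v - 1) = 0, so they meet at v = 0, 1.
For v in [0, 1], u = v**2 - 5*v - 3 is on the left; area = ∫[0,1] (-(v**2 - v)) dv = 1/6.

1/6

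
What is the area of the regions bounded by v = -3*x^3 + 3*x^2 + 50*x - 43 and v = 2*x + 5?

Set the curves equal: -3*x^3 + 3*x^2 + 50*x - 43 = 2*x + 5, so -3*x^3 + 3*x^2 + 48*x - 48 = 0, which factors as -3*(x - 4)*(x - 1)*(x + 4) = 0. The curves meet at x = -4, 1, 4.
On [-4, 1], v = 2*x + 5 is on top; that piece has area ∫[-4,1] (-(-3*x^3 + 3*x^2 + 48*x - 48)) dx = 1375/4.
On [1, 4], v = -3*x^3 + 3*x^2 + 50*x - 43 is on top; that piece has area ∫[1,4] (-3*x^3 + 3*x^2 + 48*x - 48) dx = 351/4.
Total enclosed area = 1375/4 + 351/4 = 863/2.

863/2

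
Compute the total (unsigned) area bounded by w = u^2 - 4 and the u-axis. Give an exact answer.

The curve meets the u-axis where u^2 - 4 = 0, i.e. (u - 2)*(u + 2) = 0, at u = -2, 2.
On [-2, 2] the curve lies below the axis; ∫[-2,2] (u^2 - 4) du = -32/3, giving area 32/3.

32/3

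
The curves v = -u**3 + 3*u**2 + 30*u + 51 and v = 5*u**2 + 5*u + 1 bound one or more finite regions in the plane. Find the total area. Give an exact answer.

Set the curves equal: -u**3 + 3*u**2 + 30*u + 51 = 5*u**2 + 5*u + 1, so -u**3 - 2*u**2 + 25*u + 50 = 0, which factors as -(u - 5)*(u + 2)*(u + 5) = 0. The curves meet at u = -5, -2, 5.
On [-5, -2], v = 5*u**2 + 5*u + 1 is on top; that piece has area ∫[-5,-2] (-(-u**3 - 2*u**2 + 25*u + 50)) du = 153/4.
On [-2, 5], v = -u**3 + 3*u**2 + 30*u + 51 is on top; that piece has area ∫[-2,5] (-u**3 - 2*u**2 + 25*u + 50) du = 4459/12.
Total enclosed area = 153/4 + 4459/12 = 2459/6.

2459/6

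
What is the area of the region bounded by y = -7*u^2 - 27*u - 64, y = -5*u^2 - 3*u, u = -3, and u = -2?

On [-3, -2], (-7*u^2 - 27*u - 64) - (-5*u^2 - 3*u) = -2*u^2 - 24*u - 64 is ≤ 0 throughout, so the area is a single integral of |-2*u^2 - 24*u - 64|.
∫[-3,-2] (-2*u^2 - 24*u - 64) du = -50/3; the area of that piece is 50/3.

50/3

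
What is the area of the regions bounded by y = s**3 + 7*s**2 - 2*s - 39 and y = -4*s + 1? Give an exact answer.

1741/12

Set the curves equal: s**3 + 7*s**2 - 2*s - 39 = -4*s + 1, so s**3 + 7*s**2 + 2*s - 40 = 0, which factors as (s - 2)*(s + 4)*(s + 5) = 0. The curves meet at s = -5, -4, 2.
On [-5, -4], y = s**3 + 7*s**2 - 2*s - 39 is on top; that piece has area ∫[-5,-4] (s**3 + 7*s**2 + 2*s - 40) ds = 13/12.
On [-4, 2], y = -4*s + 1 is on top; that piece has area ∫[-4,2] (-(s**3 + 7*s**2 + 2*s - 40)) ds = 144.
Total enclosed area = 13/12 + 144 = 1741/12.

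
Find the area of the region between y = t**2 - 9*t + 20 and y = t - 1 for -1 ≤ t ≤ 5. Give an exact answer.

176/3

The difference (t**2 - 9*t + 20) - (t - 1) = t**2 - 10*t + 21 changes sign at t = 3 inside [-1, 5], so split the integral there.
∫[-1,3] (t**2 - 10*t + 21) dt = 160/3.
∫[3,5] (t**2 - 10*t + 21) dt = -16/3; the area of that piece is 16/3.
Total area = 160/3 + 16/3 = 176/3.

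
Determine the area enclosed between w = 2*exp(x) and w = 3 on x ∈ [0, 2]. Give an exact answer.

The difference (2*exp(x)) - (3) = 2*exp(x) - 3 changes sign at x = log(3/2) inside [0, 2], so split the integral there.
∫[0,log(3/2)] (2*exp(x) - 3) dx = log(8/27) + 1; the area of that piece is -1 + log(27/8).
∫[log(3/2),2] (2*exp(x) - 3) dx = -9 - 3*log(2) + 3*log(3) + 2*exp(2).
Total area = (-1 + log(27/8)) + (-9 - 3*log(2) + 3*log(3) + 2*exp(2)) = -10 - 6*log(2) + 6*log(3) + 2*exp(2).

-10 - 6*log(2) + 6*log(3) + 2*exp(2)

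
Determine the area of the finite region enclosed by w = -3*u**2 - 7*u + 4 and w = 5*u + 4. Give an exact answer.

Set the curves equal: -3*u**2 - 7*u + 4 = 5*u + 4, so -3*u**2 - 12*u = 0, which factors as -3*u*(u + 4) = 0. The curves meet at u = -4, 0.
On [-4, 0], w = -3*u**2 - 7*u + 4 is on top; that piece has area ∫[-4,0] (-3*u**2 - 12*u) du = 32.

32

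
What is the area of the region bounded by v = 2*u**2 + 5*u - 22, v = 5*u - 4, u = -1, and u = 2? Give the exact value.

48

On [-1, 2], (2*u**2 + 5*u - 22) - (5*u - 4) = 2*u**2 - 18 is ≤ 0 throughout, so the area is a single integral of |2*u**2 - 18|.
∫[-1,2] (2*u**2 - 18) du = -48; the area of that piece is 48.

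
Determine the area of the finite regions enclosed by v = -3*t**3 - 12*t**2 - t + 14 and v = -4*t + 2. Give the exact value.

253/4

Set the curves equal: -3*t**3 - 12*t**2 - t + 14 = -4*t + 2, so -3*t**3 - 12*t**2 + 3*t + 12 = 0, which factors as -3*(t - 1)*(t + 1)*(t + 4) = 0. The curves meet at t = -4, -1, 1.
On [-4, -1], v = -4*t + 2 is on top; that piece has area ∫[-4,-1] (-(-3*t**3 - 12*t**2 + 3*t + 12)) dt = 189/4.
On [-1, 1], v = -3*t**3 - 12*t**2 - t + 14 is on top; that piece has area ∫[-1,1] (-3*t**3 - 12*t**2 + 3*t + 12) dt = 16.
Total enclosed area = 189/4 + 16 = 253/4.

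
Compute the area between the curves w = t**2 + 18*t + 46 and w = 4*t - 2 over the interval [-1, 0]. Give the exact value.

124/3

On [-1, 0], (t**2 + 18*t + 46) - (4*t - 2) = t**2 + 14*t + 48 is ≥ 0 throughout, so the area is a single integral of |t**2 + 14*t + 48|.
∫[-1,0] (t**2 + 14*t + 48) dt = 124/3.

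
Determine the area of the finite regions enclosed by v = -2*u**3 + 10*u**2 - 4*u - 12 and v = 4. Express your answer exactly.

253/6

Set the curves equal: -2*u**3 + 10*u**2 - 4*u - 12 = 4, so -2*u**3 + 10*u**2 - 4*u - 16 = 0, which factors as -2*(u - 4)*(u - 2)*(u + 1) = 0. The curves meet at u = -1, 2, 4.
On [-1, 2], v = 4 is on top; that piece has area ∫[-1,2] (-(-2*u**3 + 10*u**2 - 4*u - 16)) du = 63/2.
On [2, 4], v = -2*u**3 + 10*u**2 - 4*u - 12 is on top; that piece has area ∫[2,4] (-2*u**3 + 10*u**2 - 4*u - 16) du = 32/3.
Total enclosed area = 63/2 + 32/3 = 253/6.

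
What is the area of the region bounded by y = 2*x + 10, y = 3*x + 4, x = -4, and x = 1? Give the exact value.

75/2

On [-4, 1], (2*x + 10) - (3*x + 4) = -x + 6 is ≥ 0 throughout, so the area is a single integral of |-x + 6|.
∫[-4,1] (-x + 6) dx = 75/2.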